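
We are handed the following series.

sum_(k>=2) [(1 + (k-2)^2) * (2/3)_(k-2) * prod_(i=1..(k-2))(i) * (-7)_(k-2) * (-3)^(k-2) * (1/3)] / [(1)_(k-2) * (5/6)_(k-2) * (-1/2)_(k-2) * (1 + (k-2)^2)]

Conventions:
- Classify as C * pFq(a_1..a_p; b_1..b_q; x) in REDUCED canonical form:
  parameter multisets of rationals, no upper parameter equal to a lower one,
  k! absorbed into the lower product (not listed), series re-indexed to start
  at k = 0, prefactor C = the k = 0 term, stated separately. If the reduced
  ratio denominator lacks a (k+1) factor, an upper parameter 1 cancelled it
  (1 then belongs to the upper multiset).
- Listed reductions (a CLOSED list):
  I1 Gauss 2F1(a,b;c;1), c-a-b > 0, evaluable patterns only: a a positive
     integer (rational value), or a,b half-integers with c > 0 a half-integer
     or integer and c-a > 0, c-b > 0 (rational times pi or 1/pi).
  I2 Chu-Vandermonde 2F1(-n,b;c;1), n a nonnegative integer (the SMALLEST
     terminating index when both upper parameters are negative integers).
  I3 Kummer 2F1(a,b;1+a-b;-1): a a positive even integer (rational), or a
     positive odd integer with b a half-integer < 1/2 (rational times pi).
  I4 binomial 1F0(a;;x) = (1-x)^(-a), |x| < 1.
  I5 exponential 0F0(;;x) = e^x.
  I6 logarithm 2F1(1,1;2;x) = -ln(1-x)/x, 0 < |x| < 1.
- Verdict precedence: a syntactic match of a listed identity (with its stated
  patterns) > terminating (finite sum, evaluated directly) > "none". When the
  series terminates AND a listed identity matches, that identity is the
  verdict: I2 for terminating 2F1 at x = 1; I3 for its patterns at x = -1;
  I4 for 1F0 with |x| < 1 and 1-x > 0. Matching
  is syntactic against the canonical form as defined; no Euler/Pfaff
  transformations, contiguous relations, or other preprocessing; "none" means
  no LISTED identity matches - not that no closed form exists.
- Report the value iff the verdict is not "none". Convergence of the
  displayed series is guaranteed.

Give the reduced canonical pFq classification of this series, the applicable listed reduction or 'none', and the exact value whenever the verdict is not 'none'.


The series (x = -3) is 3F2: upper {-7, 2/3, 1}, lower {-1/2, 5/6}, prefactor 1/3. Verdict: terminating - no listed pattern fits, but -7 in the upper list cuts the series at k = 7; direct evaluation. Exact value: -955591866409/6973485.

First insight: with t_0 = 1/3, k^2 + 1 divides numerator and denominator alike; C = 1/3, x = -3 after cancelling.
Step ratio: r(k) = (-3) * (k-7) (k+2/3) (k+1) / [(k-1/2) (k+5/6) (k+1)] - rational in k, leading ratio (-3); with t_0 = 1/3, classification follows.


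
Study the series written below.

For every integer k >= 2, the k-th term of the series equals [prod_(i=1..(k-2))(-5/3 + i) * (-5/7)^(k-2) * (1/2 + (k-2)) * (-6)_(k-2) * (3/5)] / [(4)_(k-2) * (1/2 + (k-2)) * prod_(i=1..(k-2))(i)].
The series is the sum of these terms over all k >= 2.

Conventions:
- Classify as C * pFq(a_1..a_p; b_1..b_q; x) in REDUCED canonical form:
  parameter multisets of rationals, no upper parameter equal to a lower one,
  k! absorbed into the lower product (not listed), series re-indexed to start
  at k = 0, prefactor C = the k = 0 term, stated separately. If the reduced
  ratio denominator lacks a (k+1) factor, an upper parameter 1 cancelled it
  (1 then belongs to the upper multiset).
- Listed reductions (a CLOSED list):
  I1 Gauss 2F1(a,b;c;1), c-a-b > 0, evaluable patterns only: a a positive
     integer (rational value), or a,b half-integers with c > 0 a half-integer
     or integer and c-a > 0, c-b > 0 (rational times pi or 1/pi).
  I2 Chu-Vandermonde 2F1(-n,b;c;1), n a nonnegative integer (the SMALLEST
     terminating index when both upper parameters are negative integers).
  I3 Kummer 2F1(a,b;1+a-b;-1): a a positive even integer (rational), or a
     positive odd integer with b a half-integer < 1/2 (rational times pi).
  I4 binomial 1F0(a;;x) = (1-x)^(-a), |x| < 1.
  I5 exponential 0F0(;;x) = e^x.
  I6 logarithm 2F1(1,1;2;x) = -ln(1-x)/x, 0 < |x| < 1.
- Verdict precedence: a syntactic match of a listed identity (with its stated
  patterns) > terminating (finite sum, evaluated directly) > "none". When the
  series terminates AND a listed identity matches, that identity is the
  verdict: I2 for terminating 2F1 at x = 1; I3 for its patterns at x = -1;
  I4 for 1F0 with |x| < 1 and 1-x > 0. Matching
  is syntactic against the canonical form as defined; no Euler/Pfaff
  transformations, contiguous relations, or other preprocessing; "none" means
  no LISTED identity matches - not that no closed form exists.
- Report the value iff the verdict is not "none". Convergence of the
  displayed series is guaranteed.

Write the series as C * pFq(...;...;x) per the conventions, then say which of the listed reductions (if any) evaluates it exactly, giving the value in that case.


The tell: t_0 = 3/5 here, and the factor k + 1/2 cancels (top and bottom), leaving C = 3/5.
Ratio: r(k) = (-5/7) * (k-6) (k-2/3) / [(k+4) (k+1)] - rational in k, leading ratio (-5/7); with t_0 = 3/5, classification follows.

x = -5/7 here; the reduced form reads 2F1, upper {-6, -2/3}, lower {4}, C = 3/5. Verdict: terminating - no listed pattern fits, but -6 in the upper list cuts the series at k = 6; direct evaluation. Value: 1658637023/15437901780.


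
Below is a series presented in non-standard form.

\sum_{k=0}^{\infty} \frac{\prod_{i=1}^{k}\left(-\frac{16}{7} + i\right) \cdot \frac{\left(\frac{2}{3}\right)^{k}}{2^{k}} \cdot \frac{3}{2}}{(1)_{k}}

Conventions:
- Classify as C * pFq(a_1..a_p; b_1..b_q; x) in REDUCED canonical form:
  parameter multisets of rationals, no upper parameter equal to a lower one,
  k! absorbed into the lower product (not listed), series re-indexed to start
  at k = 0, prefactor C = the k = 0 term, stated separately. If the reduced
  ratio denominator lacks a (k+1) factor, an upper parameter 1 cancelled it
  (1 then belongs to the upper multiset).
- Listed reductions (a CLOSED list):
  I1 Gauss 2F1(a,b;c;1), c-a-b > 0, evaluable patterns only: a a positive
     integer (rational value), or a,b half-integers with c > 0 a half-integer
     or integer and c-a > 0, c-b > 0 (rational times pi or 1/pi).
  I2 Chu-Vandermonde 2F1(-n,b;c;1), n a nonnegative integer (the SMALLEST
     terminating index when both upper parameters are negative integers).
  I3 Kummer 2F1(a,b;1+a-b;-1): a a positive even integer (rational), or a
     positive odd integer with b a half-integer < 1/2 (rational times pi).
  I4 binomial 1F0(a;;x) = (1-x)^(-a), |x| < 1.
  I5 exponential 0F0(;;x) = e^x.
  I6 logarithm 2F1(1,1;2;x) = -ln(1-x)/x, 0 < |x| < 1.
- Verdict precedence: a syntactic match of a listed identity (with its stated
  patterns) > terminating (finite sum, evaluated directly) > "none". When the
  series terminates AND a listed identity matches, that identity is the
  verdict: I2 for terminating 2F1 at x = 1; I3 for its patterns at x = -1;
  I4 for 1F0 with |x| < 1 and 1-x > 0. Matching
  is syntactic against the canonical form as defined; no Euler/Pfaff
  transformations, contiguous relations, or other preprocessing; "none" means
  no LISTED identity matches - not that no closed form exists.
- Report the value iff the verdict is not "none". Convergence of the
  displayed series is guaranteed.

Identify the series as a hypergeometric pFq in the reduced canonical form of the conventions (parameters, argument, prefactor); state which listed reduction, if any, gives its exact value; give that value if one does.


With C = \frac{3}{2}: the canonical form is 1F0(-\frac{9}{7}; -; \frac{1}{3}). Verdict: this is the I4 binomial reduction (the 1F0 binomial series: exponent 9/7, x = \frac{1}{3}). Exact value: \frac{3}{2} \cdot \left(\frac{2}{3}\right)^{\frac{9}{7}}.

Key step: t_0 being \frac{3}{2}, the running product (prefactor 3/2) telescopes to a rising factorial.
Consecutive-term ratio: r(k) = \frac{1}{3} * (k-\frac{9}{7}) / [(k+1)] - rational in k, leading ratio \frac{1}{3}; with t_0 = \frac{3}{2}, classification follows.


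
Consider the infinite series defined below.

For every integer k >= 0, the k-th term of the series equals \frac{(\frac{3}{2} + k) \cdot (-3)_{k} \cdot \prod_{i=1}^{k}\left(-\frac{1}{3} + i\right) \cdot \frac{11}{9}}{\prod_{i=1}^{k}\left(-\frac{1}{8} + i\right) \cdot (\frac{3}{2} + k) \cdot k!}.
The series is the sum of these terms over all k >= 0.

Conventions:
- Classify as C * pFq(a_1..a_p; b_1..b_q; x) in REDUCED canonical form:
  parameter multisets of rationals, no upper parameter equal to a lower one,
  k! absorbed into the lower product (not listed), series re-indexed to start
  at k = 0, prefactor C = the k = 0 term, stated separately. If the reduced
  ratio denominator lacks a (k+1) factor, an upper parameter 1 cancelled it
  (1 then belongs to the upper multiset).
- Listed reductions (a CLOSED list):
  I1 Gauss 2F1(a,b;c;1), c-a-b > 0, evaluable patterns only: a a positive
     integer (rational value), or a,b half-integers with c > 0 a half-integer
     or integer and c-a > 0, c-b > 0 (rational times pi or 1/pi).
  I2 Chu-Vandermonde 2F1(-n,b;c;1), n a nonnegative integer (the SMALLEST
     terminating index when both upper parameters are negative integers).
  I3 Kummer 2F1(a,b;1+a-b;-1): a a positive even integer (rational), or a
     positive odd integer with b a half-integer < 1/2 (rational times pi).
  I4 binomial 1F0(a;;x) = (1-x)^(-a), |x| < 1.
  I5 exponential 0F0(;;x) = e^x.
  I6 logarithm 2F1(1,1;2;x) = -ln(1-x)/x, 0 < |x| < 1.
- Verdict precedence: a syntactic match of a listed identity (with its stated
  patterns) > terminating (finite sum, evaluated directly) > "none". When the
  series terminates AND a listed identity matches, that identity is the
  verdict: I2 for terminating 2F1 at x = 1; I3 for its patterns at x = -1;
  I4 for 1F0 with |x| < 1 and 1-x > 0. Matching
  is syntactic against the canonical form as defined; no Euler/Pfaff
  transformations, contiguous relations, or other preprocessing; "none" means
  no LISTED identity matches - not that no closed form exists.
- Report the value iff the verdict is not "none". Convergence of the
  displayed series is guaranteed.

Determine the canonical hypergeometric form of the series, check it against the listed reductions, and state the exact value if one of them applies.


Canonical form: C = \frac{11}{9} times 2F1 with upper {-3, \frac{2}{3}}, lower {\frac{7}{8}}, x = 1. Verdict: the Chu-Vandermonde identity I2 fires (terminating 2F1 at x = 1 with n = 3, b = 2/3, c = \frac{7}{8}). Hence: \frac{16907}{117369}.

First insight: t_0 = \frac{11}{9} here, and the running product (C = 11/9) telescopes to a rising factorial.
Consecutive-term ratio: r(k) = 1 * (k-3) (k+\frac{2}{3}) / [(k+\frac{7}{8}) (k+1)] ; factor over Q: parameters, x = 1, and C = \frac{11}{9}.


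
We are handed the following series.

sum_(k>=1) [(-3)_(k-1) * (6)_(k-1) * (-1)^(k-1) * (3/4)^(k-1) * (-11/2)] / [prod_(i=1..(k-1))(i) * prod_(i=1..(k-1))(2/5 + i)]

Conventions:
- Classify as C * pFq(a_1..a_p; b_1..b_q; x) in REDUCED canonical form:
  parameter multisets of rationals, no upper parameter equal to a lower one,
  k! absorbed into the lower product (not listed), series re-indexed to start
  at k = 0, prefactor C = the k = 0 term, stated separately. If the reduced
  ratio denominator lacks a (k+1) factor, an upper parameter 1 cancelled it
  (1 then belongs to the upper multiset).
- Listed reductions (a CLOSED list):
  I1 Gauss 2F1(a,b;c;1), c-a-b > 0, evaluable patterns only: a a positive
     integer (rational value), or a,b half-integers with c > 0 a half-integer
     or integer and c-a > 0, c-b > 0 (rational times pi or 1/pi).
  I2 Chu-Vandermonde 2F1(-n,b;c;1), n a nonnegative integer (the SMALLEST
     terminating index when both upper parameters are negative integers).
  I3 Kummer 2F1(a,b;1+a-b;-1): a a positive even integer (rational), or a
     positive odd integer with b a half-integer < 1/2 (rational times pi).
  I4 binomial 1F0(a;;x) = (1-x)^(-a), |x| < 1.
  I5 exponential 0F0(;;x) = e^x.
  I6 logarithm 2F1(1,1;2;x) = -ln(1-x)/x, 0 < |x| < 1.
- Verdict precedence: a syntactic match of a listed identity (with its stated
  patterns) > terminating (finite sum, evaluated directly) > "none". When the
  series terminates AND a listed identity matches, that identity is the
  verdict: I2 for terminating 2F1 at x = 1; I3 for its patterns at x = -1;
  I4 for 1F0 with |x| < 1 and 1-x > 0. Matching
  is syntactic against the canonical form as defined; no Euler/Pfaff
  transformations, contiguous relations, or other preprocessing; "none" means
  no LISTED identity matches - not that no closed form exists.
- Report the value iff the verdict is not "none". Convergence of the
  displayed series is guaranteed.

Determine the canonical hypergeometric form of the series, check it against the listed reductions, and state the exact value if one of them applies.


Key observation: t_0 = -11/2 here, and the (-1)^k factor (C = -11/2, x = -3/4) folds into the argument's sign.
Step ratio: r(k) = (-3/4) * (k-3) (k+6) / [(k+7/5) (k+1)] - rational; roots negated = parameters, x = (-3/4), C = -11/2.

Reduced: x = -3/4, 2F1, upper = {-3, 6}, lower = {7/5}, C = -11/2. Verdict: terminating - the sum ends at index 3 because -3 is a negative integer; exact evaluation follows. Value: -1849133/7616.


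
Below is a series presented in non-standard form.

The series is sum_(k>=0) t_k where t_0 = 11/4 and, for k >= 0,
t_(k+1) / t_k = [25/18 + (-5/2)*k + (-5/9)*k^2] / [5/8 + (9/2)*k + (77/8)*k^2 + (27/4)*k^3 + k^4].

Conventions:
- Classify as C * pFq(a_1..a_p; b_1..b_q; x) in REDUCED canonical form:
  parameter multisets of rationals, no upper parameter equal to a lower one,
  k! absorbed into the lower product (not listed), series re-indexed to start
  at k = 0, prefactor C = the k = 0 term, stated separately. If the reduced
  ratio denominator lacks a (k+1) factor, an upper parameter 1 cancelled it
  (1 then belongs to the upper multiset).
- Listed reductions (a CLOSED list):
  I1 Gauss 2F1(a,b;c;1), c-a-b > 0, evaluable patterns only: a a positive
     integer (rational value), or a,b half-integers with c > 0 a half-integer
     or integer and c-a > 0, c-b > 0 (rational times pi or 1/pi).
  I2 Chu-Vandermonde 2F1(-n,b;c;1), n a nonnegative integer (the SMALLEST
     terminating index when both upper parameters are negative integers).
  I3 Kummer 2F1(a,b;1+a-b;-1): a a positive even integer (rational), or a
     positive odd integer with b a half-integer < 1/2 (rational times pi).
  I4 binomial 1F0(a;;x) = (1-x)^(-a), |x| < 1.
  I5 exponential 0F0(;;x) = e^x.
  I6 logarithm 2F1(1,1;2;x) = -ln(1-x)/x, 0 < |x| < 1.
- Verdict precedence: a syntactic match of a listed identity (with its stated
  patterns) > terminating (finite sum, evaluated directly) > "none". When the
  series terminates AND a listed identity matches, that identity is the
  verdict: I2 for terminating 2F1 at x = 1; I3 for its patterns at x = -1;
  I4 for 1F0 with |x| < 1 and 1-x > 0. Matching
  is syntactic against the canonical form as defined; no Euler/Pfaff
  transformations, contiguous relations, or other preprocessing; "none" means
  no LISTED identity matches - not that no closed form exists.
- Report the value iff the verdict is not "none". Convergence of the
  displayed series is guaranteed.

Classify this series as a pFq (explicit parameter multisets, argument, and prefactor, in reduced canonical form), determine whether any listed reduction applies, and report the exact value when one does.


Classification (C = 11/4): 1F2 with upper {-1/2}, lower {1/4, 1/2}, argument x = -5/9. Verdict: none - at argument -5/9 the multisets {-1/2} ; {1/4, 1/2} match no listed identity.

Structural cue: from the first term 11/4: factor the ratio over Q (C = 11/4, x = -5/9): negated roots = parameters.
Step ratio: r(k) = (-5/9) * (k-1/2) / [(k+1/4) (k+1/2) (k+1)] ; factor over Q: parameters, x = (-5/9), and C = 11/4.


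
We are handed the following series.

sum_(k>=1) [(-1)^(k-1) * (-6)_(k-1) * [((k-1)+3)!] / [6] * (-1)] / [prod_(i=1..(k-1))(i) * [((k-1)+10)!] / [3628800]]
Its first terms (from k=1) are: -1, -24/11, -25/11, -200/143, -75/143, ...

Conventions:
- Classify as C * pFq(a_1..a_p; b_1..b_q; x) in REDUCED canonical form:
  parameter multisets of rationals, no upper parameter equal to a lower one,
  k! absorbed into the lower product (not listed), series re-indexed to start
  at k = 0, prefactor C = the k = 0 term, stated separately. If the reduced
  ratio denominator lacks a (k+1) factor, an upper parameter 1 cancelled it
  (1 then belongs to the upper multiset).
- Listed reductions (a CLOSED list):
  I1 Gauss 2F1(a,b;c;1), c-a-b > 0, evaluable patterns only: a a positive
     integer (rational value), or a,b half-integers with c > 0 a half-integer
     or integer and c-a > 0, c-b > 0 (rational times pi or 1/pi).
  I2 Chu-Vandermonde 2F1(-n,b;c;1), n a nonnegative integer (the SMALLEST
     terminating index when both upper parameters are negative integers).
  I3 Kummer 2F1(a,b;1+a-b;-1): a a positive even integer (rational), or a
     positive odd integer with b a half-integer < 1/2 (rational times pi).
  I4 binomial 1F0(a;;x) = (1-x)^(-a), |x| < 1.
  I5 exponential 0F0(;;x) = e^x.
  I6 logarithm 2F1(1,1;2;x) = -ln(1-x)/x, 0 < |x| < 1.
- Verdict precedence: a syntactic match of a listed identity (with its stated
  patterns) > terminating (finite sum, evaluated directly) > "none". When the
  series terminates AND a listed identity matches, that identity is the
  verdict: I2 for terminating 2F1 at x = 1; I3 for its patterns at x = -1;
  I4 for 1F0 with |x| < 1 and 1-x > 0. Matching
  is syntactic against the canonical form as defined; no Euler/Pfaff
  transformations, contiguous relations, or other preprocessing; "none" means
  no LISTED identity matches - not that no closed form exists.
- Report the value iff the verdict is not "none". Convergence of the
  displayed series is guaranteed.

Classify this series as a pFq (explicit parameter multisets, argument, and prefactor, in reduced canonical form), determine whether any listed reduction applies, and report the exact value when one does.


Prefactor -1, argument -1: 2F1 with upper {-6, 4} over lower {11}. Verdict: Kummer's theorem (I3) fires (x = -1; c = 11 equals 1+a-b for upper {-6, 4}: listed pattern). Its exact value is -15/2.

First insight: t_0 = -1 here, and the factorial ratio (prefactor -1) (k+a-1)!/(a-1)! is a rising factorial (a)_k.
Term ratio: r(k) = (-1) * (k-6) (k+4) / [(k+11) (k+1)] - rational in k. x = (-1); t_0 = -1; negate the roots.


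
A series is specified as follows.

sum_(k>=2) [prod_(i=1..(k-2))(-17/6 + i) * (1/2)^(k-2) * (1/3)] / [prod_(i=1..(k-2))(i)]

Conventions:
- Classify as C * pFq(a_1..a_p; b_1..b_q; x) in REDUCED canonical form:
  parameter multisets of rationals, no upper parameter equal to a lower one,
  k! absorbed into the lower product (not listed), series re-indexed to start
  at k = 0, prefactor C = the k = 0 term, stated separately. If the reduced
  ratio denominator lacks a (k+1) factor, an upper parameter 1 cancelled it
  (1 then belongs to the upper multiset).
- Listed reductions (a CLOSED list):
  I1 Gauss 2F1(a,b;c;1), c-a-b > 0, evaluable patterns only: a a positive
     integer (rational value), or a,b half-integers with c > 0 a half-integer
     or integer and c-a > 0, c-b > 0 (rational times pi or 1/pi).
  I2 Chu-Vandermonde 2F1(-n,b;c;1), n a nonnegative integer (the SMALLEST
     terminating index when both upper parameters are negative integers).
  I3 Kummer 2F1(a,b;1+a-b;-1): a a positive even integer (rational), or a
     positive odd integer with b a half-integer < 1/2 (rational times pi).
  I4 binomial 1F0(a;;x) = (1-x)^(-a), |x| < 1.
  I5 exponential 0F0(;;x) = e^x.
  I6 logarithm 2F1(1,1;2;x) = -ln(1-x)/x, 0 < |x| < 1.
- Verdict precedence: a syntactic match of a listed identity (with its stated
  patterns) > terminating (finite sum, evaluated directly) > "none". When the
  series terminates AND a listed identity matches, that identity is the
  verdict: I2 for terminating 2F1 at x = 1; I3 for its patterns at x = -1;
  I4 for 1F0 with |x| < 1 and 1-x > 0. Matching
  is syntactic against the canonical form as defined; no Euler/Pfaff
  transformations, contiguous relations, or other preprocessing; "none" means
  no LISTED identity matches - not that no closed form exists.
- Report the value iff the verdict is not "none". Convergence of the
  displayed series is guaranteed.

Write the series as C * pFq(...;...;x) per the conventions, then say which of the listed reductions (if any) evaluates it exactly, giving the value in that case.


This is 1/3 * 1F0(-11/6; -; 1/2) in reduced canonical form. Verdict at x = 1/2: the binomial series (I4) matches (the 1F0 binomial series: exponent 11/6, x = 1/2). Hence: (1/3) * (1/2)^(11/6).

The tell: t_0 being 1/3, the product of the first k integers (prefactor 1/3) is k!.
Term ratio: r(k) = (1/2) * (k-11/6) / [(k+1)] - rational in k. x = (1/2); t_0 = 1/3; negate the roots.


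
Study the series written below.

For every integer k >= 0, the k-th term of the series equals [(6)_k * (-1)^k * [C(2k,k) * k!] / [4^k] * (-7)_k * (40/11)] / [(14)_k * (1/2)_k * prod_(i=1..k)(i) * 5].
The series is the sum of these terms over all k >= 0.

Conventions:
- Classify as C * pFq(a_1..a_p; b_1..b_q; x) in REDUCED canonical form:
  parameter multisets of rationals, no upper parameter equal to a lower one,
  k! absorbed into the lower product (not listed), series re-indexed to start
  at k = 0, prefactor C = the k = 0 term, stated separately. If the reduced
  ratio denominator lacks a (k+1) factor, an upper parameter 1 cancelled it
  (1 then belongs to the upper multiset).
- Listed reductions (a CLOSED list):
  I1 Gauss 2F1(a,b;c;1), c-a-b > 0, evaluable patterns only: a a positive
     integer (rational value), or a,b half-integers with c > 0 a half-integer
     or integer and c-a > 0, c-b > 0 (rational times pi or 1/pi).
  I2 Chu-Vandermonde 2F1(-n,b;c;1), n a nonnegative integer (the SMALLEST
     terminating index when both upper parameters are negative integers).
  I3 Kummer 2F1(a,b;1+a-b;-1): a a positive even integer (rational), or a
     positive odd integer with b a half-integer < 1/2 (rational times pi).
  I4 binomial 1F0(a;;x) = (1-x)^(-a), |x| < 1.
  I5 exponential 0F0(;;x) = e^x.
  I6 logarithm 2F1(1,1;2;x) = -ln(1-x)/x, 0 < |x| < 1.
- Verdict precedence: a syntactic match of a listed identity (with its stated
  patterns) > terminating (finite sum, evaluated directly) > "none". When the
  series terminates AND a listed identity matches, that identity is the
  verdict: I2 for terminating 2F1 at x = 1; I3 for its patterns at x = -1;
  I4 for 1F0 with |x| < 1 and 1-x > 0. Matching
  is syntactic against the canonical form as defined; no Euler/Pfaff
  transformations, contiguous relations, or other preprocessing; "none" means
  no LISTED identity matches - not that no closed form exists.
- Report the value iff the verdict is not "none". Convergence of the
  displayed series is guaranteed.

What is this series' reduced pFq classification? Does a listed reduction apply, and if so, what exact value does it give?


At argument -1: a 2F1 with upper {-7, 6}, lower {14}, scaled by C = 8/11. Verdict: Kummer (I3) matches (x = -1; c = 14 equals 1+a-b for upper {-7, 6}: listed pattern). Hence: 52/5.

Key step: x = (-1) and the product of the first k integers (prefactor 8/11) is k!.
Adjacent-term ratio: r(k) = (-1) * (k-7) (k+6) / [(k+14) (k+1)] - poly over poly, x = (-1) from leading terms; C = 8/11 at k = 0.


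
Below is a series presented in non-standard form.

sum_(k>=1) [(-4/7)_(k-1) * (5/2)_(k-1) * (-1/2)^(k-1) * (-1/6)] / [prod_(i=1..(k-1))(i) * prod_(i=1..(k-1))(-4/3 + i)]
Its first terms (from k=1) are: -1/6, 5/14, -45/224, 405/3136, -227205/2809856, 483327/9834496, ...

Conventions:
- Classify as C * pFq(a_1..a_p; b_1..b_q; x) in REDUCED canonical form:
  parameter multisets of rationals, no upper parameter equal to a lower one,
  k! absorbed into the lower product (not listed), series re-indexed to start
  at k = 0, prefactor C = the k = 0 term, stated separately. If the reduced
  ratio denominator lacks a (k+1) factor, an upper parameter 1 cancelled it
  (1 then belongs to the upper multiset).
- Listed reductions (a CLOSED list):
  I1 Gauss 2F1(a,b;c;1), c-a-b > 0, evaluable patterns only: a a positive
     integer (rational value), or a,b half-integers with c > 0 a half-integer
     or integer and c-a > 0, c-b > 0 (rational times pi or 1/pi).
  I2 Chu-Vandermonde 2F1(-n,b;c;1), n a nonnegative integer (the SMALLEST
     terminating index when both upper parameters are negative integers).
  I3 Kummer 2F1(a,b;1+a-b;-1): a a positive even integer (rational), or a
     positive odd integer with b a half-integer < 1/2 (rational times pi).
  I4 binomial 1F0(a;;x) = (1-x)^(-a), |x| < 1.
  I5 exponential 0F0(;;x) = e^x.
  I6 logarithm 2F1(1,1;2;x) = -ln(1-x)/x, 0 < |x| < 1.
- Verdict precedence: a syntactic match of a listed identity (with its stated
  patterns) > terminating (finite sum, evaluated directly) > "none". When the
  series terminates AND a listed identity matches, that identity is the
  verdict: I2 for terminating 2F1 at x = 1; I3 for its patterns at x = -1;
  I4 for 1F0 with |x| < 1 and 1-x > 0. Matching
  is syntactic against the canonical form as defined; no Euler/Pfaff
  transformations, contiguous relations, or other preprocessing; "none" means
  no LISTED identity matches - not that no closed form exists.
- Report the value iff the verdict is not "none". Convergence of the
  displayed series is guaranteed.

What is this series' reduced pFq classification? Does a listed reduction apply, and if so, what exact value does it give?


Reduced: x = -1/2, 2F1, upper = {-4/7, 5/2}, lower = {-1/3}, C = -1/6. Verdict: none. Every listed pattern misses the 2F1 form at -1/2, upper {-4/7, 5/2}.

The tell: from the first term -1/6: the lower running product (C = -1/6, x = -1/2) is a rising factorial.
Consecutive-term ratio: r(k) = (-1/2) * (k-4/7) (k+5/2) / [(k-1/3) (k+1)] - rational; roots negated = parameters, x = (-1/2), C = -1/6.


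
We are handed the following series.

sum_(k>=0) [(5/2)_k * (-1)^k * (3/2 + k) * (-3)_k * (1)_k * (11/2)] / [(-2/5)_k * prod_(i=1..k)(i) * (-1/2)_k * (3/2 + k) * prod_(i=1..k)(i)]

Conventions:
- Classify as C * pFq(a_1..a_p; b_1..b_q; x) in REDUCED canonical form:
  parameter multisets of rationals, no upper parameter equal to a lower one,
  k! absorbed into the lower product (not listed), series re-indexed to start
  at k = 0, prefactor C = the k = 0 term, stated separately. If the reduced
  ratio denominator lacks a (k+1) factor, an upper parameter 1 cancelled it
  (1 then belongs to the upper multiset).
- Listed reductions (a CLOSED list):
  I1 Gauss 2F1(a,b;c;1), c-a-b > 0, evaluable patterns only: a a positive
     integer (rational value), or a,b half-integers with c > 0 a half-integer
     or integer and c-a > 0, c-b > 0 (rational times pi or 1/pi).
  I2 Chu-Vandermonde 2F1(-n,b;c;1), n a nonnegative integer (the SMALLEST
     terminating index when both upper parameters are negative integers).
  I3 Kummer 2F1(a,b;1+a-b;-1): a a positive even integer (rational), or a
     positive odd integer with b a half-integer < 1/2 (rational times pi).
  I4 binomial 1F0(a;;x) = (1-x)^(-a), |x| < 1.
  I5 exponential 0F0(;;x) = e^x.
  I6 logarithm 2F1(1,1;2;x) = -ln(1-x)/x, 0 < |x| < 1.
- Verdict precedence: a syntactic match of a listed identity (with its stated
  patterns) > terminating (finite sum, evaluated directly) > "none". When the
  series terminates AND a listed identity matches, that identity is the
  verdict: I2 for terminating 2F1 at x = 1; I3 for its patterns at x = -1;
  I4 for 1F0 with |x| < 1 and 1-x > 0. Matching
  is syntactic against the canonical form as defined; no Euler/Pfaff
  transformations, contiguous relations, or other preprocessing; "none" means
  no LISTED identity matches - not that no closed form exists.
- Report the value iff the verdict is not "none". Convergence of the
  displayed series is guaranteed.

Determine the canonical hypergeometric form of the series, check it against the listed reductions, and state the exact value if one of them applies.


At argument -1: a 2F2 with upper {-3, 5/2}, lower {-1/2, -2/5}, scaled by C = 11/2. Verdict: terminating (-3 upstairs). 4 nonzero terms in all; added directly. Hence: 131901/32.

Structural cue: t_0 = 11/2 here, and k + 3/2 divides numerator and denominator alike; prefactor 11/2 after cancelling.
Consecutive-term ratio: r(k) = (-1) * (k-3) (k+5/2) / [(k-1/2) (k-2/5) (k+1)] - rational in k. x = (-1); t_0 = 11/2; negate the roots.


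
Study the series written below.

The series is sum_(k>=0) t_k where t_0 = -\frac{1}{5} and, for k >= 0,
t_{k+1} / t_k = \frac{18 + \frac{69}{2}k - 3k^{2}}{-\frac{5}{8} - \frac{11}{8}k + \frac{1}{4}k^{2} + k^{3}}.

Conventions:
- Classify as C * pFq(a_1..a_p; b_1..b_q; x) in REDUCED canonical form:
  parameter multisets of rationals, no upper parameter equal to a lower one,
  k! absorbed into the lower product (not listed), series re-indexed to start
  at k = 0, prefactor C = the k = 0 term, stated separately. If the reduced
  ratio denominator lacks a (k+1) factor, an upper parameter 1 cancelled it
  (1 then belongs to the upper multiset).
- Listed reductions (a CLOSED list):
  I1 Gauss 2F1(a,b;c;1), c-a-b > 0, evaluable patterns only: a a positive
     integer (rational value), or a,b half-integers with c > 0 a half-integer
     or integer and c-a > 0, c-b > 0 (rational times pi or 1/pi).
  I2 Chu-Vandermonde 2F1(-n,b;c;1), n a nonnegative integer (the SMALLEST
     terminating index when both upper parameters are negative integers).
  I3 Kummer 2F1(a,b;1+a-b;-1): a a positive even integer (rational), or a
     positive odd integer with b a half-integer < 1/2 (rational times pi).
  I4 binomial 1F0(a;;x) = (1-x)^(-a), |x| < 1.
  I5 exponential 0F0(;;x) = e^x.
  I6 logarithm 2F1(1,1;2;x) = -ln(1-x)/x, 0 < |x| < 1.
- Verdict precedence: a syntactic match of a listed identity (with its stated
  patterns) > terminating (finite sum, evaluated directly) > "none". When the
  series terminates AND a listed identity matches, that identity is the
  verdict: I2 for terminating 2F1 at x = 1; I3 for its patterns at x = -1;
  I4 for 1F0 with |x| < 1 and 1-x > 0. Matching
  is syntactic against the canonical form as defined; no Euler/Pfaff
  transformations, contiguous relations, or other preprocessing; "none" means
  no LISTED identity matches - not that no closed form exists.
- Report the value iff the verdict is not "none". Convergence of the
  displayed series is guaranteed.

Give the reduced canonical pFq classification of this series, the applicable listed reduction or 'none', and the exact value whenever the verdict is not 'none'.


x = -3 here; the reduced form reads 1F1, upper {-12}, lower {-\frac{5}{4}}, C = -\frac{1}{5}. Verdict: terminating - upper parameter -12 makes this a finite sum (last index 12), evaluated exactly. Its exact value is -\frac{11874067309711}{103178075}.

First insight: t_0 being -\frac{1}{5}, cancel k + 1/2 from the displayed ratio first; then C = -1/5.
Adjacent-term ratio: r(k) = -3 * (k-12) / [(k-\frac{5}{4}) (k+1)] - rational in k, leading ratio -3; with t_0 = -\frac{1}{5}, classification follows.


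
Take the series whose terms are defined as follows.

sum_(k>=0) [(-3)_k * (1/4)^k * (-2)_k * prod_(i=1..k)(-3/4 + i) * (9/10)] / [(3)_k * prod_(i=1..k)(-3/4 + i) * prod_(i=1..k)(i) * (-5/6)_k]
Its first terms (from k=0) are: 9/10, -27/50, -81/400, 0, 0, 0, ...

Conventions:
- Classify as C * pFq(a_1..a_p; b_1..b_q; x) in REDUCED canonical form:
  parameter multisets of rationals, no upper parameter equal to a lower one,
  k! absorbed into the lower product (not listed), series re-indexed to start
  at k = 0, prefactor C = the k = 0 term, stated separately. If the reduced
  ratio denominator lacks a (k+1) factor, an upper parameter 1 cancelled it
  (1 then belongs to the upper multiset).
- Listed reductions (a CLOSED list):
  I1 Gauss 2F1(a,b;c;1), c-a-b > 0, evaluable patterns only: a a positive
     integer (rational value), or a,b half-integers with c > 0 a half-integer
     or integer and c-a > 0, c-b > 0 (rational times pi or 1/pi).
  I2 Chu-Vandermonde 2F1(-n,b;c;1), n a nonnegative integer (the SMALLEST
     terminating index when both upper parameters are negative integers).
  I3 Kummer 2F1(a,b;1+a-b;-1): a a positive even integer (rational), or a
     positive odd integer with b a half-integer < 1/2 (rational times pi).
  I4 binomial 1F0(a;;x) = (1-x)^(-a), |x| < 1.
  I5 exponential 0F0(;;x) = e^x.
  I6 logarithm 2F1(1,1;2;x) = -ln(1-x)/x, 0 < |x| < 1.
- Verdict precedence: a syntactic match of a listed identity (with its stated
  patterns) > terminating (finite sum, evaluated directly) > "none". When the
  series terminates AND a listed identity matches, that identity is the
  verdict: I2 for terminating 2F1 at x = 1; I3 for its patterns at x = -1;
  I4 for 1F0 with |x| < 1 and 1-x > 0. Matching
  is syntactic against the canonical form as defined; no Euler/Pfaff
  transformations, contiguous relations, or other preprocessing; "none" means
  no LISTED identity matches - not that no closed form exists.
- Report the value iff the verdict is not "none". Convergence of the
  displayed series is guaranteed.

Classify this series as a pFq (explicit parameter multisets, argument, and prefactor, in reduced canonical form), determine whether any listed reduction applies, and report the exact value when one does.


This is 9/10 * 2F2(-3, -2; -5/6, 3; 1/4) in reduced canonical form. Verdict: terminating. (-2)_k vanishes past k = 2, leaving a 3-term sum, computed directly. Hence: 63/400.

Structural cue: x = (1/4) and the lower running product (C = 9/10) is a rising factorial.
Step ratio: r(k) = (1/4) * (k-3) (k-2) / [(k-5/6) (k+3) (k+1)] - rational; roots negated = parameters, x = (1/4), C = 9/10.


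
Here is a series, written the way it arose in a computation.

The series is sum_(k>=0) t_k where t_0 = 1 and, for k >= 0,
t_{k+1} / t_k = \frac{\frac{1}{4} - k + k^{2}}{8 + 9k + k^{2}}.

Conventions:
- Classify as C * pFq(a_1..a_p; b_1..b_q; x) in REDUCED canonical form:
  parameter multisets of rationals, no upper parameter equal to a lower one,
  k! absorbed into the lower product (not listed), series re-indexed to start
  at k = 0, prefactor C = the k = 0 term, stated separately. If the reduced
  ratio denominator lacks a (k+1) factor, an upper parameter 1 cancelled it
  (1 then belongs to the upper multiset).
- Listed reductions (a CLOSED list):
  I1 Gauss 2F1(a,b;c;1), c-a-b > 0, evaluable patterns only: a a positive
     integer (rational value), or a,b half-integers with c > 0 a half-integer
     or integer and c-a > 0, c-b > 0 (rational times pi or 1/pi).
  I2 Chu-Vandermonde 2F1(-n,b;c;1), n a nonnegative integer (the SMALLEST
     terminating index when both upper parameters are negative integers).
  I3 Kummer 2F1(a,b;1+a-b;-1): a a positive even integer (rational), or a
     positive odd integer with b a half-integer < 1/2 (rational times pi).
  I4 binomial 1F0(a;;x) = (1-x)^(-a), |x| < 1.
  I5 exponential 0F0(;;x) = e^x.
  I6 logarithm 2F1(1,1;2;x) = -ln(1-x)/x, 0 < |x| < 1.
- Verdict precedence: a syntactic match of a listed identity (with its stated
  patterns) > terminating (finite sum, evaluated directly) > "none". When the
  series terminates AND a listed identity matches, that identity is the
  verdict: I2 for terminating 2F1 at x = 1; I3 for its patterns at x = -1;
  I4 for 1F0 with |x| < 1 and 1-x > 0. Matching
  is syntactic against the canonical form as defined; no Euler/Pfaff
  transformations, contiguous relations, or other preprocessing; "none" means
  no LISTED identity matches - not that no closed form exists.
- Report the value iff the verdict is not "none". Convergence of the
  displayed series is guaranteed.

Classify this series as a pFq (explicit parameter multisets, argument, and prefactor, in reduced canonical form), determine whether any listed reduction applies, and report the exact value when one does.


Reduced: x = 1, 2F1, upper = {-\frac{1}{2}, -\frac{1}{2}}, lower = {8}, C = 1. Verdict: Gauss (I1, half-integer pattern) fires (x = 1; upper {-\frac{1}{2}, -\frac{1}{2}} half-integers, c = 8 in the evaluable pattern). Hence: \frac{134217728}{41409225} / \pi.

Key observation: t_0 being 1, roots of the ratio polynomials (C = 1, x = 1) are the negated parameters.
Adjacent-term ratio: r(k) = 1 * (k-\frac{1}{2}) (k-\frac{1}{2}) / [(k+8) (k+1)] - poly over poly, x = 1 from leading terms; C = 1 at k = 0.


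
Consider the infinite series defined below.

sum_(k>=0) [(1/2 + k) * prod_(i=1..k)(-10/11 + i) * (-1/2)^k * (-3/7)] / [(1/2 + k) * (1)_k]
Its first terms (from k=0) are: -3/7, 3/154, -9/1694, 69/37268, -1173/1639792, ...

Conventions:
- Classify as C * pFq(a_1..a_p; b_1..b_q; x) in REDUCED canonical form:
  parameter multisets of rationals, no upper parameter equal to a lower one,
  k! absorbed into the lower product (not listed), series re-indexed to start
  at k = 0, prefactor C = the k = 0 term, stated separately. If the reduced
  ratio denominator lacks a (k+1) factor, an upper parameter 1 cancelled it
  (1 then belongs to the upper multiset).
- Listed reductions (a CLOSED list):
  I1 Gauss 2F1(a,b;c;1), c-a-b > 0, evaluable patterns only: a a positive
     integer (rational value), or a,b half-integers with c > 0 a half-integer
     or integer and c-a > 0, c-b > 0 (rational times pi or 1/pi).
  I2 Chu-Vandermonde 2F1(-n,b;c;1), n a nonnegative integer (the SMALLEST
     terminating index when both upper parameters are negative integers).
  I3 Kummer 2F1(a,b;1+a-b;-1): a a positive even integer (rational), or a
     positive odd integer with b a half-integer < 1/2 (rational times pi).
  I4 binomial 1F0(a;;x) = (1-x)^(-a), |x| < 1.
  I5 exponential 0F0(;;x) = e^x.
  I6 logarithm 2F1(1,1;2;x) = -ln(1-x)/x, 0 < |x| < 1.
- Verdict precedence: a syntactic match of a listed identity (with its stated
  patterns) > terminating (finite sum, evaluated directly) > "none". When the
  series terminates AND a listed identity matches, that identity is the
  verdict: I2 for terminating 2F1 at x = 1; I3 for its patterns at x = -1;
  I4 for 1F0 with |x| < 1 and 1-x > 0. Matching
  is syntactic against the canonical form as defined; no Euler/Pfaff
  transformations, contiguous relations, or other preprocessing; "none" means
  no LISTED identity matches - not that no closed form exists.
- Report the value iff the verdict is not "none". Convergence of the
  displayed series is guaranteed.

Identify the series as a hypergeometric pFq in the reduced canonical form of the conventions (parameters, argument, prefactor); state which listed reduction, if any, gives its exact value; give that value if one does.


This is -3/7 * 1F0(1/11; -; -1/2) in reduced canonical form. Verdict: the binomial series (I4) applies (the 1F0 binomial series: exponent -1/11, x = -1/2). Sum: (-3/7) * (3/2)^(-1/11).

Key step: t_0 being -3/7, (1)_k (prefactor -3/7) is k! itself.
Consecutive-term ratio: r(k) = (-1/2) * (k+1/11) / [(k+1)] - rational in k, leading ratio (-1/2); with t_0 = -3/7, classification follows.


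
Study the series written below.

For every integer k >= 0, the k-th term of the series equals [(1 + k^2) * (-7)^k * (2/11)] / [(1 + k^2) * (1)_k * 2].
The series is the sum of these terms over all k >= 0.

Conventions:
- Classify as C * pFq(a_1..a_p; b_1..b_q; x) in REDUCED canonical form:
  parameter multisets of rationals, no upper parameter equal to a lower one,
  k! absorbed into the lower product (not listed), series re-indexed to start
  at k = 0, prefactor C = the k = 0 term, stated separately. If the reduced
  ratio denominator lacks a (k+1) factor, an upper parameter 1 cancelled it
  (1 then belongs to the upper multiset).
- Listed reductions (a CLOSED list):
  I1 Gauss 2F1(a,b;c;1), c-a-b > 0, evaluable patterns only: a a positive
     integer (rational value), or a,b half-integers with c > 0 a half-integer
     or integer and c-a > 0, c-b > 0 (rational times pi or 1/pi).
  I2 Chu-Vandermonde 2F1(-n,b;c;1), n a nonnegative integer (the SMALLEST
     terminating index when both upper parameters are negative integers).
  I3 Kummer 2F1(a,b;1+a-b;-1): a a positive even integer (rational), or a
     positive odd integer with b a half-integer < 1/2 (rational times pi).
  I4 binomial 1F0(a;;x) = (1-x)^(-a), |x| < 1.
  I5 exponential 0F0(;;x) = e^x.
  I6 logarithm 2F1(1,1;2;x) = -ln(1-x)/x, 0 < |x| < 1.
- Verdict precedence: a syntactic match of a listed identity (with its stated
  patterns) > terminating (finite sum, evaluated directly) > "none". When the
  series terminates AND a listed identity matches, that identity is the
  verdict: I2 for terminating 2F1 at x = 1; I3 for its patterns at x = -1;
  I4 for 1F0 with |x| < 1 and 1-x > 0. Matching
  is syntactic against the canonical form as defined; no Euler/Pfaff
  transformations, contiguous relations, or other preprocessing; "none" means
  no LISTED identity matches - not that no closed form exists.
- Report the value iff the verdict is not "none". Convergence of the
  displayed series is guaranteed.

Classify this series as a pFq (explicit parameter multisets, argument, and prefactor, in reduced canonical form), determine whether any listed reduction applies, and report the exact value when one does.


Key observation: from the first term 1/11: k^2 + 1 divides numerator and denominator alike; prefactor 1/11 after cancelling.
Ratio: r(k) = (-7) * 1 / [(k+1)] - rational in k. x = (-7); t_0 = 1/11; negate the roots.

Classification (C = 1/11): 0F0 with upper {-}, lower {-}, argument x = -7. Verdict: the exponential series (I5) matches (the 0F0 exponential series at x = -7). Hence: (1/11) * e^(-7).
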